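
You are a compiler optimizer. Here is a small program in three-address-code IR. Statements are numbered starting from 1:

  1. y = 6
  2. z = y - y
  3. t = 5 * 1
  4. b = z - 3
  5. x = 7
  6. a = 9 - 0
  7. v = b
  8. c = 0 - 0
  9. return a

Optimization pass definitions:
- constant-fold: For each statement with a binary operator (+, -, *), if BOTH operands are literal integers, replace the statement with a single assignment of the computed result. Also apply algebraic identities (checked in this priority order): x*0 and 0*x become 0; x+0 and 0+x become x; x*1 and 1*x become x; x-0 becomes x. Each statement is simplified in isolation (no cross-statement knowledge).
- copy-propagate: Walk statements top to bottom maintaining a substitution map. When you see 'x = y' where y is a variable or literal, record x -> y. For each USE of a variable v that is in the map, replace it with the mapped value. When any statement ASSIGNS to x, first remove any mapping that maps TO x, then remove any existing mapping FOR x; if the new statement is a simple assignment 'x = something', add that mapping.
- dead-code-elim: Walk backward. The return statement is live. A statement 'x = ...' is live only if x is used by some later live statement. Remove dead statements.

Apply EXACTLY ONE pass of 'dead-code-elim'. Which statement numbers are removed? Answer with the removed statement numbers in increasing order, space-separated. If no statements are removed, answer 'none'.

Answer: 1 2 3 4 5 7 8

Derivation:
Backward liveness scan:
Stmt 1 'y = 6': DEAD (y not in live set [])
Stmt 2 'z = y - y': DEAD (z not in live set [])
Stmt 3 't = 5 * 1': DEAD (t not in live set [])
Stmt 4 'b = z - 3': DEAD (b not in live set [])
Stmt 5 'x = 7': DEAD (x not in live set [])
Stmt 6 'a = 9 - 0': KEEP (a is live); live-in = []
Stmt 7 'v = b': DEAD (v not in live set ['a'])
Stmt 8 'c = 0 - 0': DEAD (c not in live set ['a'])
Stmt 9 'return a': KEEP (return); live-in = ['a']
Removed statement numbers: [1, 2, 3, 4, 5, 7, 8]
Surviving IR:
  a = 9 - 0
  return a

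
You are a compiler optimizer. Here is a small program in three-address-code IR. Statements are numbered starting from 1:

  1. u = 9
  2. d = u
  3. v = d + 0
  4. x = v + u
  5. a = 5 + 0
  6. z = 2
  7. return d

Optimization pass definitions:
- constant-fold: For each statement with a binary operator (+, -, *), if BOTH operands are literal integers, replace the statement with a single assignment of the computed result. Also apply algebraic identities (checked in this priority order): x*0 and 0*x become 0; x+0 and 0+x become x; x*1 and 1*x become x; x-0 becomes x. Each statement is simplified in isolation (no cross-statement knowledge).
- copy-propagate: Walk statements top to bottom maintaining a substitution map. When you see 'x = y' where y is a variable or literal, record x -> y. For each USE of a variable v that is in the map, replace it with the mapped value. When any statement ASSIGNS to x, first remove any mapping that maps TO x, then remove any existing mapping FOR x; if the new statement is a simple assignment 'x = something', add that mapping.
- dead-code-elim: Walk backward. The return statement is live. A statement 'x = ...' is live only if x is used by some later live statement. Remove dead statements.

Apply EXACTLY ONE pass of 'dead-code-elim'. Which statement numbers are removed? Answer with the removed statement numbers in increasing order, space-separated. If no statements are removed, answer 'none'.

Answer: 3 4 5 6

Derivation:
Backward liveness scan:
Stmt 1 'u = 9': KEEP (u is live); live-in = []
Stmt 2 'd = u': KEEP (d is live); live-in = ['u']
Stmt 3 'v = d + 0': DEAD (v not in live set ['d'])
Stmt 4 'x = v + u': DEAD (x not in live set ['d'])
Stmt 5 'a = 5 + 0': DEAD (a not in live set ['d'])
Stmt 6 'z = 2': DEAD (z not in live set ['d'])
Stmt 7 'return d': KEEP (return); live-in = ['d']
Removed statement numbers: [3, 4, 5, 6]
Surviving IR:
  u = 9
  d = u
  return d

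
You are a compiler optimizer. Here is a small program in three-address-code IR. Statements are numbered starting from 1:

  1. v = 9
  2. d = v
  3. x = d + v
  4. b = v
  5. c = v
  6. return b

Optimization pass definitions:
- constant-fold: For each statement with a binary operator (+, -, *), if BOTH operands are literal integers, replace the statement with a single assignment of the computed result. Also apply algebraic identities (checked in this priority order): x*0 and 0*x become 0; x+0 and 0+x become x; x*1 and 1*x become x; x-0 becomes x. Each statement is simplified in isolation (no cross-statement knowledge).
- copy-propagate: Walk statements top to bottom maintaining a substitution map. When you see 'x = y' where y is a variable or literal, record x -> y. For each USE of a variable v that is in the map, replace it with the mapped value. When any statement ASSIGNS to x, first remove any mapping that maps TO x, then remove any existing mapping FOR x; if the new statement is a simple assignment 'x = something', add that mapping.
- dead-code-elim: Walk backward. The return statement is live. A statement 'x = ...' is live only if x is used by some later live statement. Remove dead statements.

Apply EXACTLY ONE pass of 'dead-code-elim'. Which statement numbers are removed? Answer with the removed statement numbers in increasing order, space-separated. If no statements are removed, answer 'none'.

Answer: 2 3 5

Derivation:
Backward liveness scan:
Stmt 1 'v = 9': KEEP (v is live); live-in = []
Stmt 2 'd = v': DEAD (d not in live set ['v'])
Stmt 3 'x = d + v': DEAD (x not in live set ['v'])
Stmt 4 'b = v': KEEP (b is live); live-in = ['v']
Stmt 5 'c = v': DEAD (c not in live set ['b'])
Stmt 6 'return b': KEEP (return); live-in = ['b']
Removed statement numbers: [2, 3, 5]
Surviving IR:
  v = 9
  b = v
  return b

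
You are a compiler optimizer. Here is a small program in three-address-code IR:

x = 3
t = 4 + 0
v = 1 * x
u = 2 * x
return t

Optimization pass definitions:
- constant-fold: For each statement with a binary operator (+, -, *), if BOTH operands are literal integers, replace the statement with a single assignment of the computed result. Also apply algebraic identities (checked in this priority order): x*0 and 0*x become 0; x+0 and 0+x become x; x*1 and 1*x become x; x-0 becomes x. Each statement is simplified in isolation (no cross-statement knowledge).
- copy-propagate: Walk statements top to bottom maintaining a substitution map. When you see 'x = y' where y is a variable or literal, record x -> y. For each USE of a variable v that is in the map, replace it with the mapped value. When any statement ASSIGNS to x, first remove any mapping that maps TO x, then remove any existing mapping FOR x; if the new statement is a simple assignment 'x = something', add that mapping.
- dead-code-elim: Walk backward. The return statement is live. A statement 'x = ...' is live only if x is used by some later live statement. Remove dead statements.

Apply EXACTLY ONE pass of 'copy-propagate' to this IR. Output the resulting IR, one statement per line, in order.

Answer: x = 3
t = 4 + 0
v = 1 * 3
u = 2 * 3
return t

Derivation:
Applying copy-propagate statement-by-statement:
  [1] x = 3  (unchanged)
  [2] t = 4 + 0  (unchanged)
  [3] v = 1 * x  -> v = 1 * 3
  [4] u = 2 * x  -> u = 2 * 3
  [5] return t  (unchanged)
Result (5 stmts):
  x = 3
  t = 4 + 0
  v = 1 * 3
  u = 2 * 3
  return t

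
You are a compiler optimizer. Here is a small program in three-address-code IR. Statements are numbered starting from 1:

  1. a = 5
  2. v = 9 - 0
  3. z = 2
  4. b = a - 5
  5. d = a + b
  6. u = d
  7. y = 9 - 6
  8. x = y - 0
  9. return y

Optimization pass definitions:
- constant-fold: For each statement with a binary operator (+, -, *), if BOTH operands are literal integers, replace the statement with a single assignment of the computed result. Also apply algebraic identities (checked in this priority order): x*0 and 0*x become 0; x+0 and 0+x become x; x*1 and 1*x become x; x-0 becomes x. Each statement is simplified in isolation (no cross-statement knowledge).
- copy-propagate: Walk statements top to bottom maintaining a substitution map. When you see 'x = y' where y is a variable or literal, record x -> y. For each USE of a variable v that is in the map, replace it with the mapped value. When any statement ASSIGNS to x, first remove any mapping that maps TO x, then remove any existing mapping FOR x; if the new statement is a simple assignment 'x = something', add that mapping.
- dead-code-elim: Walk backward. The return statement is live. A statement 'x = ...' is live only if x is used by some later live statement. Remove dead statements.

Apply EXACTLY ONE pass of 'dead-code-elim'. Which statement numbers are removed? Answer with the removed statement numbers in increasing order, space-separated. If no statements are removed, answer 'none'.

Backward liveness scan:
Stmt 1 'a = 5': DEAD (a not in live set [])
Stmt 2 'v = 9 - 0': DEAD (v not in live set [])
Stmt 3 'z = 2': DEAD (z not in live set [])
Stmt 4 'b = a - 5': DEAD (b not in live set [])
Stmt 5 'd = a + b': DEAD (d not in live set [])
Stmt 6 'u = d': DEAD (u not in live set [])
Stmt 7 'y = 9 - 6': KEEP (y is live); live-in = []
Stmt 8 'x = y - 0': DEAD (x not in live set ['y'])
Stmt 9 'return y': KEEP (return); live-in = ['y']
Removed statement numbers: [1, 2, 3, 4, 5, 6, 8]
Surviving IR:
  y = 9 - 6
  return y

Answer: 1 2 3 4 5 6 8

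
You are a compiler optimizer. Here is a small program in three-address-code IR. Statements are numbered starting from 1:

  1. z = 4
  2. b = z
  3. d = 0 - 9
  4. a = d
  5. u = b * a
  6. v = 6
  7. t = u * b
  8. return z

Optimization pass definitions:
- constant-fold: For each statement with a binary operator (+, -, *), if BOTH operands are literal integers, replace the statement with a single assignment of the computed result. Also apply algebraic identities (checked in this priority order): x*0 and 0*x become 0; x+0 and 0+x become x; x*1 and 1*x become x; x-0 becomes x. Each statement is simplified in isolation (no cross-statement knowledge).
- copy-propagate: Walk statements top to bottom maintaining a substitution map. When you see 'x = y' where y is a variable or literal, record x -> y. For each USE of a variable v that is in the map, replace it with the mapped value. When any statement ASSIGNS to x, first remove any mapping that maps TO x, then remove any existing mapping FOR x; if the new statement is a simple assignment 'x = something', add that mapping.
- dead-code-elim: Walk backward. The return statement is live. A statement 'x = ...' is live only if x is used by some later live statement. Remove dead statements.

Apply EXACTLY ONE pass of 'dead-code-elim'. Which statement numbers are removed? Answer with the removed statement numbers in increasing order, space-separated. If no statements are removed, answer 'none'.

Answer: 2 3 4 5 6 7

Derivation:
Backward liveness scan:
Stmt 1 'z = 4': KEEP (z is live); live-in = []
Stmt 2 'b = z': DEAD (b not in live set ['z'])
Stmt 3 'd = 0 - 9': DEAD (d not in live set ['z'])
Stmt 4 'a = d': DEAD (a not in live set ['z'])
Stmt 5 'u = b * a': DEAD (u not in live set ['z'])
Stmt 6 'v = 6': DEAD (v not in live set ['z'])
Stmt 7 't = u * b': DEAD (t not in live set ['z'])
Stmt 8 'return z': KEEP (return); live-in = ['z']
Removed statement numbers: [2, 3, 4, 5, 6, 7]
Surviving IR:
  z = 4
  return z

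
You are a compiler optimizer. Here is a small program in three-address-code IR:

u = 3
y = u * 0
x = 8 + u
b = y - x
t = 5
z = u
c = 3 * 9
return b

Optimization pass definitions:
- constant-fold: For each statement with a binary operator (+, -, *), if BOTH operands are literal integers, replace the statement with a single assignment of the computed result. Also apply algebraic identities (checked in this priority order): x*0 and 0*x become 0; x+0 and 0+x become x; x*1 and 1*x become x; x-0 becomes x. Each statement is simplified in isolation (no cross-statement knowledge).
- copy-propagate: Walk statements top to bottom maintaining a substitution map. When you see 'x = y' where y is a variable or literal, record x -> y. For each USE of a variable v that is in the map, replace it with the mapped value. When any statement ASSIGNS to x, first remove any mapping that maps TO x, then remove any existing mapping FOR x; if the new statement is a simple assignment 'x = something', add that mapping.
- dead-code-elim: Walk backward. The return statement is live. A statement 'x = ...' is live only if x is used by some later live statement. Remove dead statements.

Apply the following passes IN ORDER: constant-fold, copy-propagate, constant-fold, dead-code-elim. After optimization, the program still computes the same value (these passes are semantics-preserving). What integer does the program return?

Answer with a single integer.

Initial IR:
  u = 3
  y = u * 0
  x = 8 + u
  b = y - x
  t = 5
  z = u
  c = 3 * 9
  return b
After constant-fold (8 stmts):
  u = 3
  y = 0
  x = 8 + u
  b = y - x
  t = 5
  z = u
  c = 27
  return b
After copy-propagate (8 stmts):
  u = 3
  y = 0
  x = 8 + 3
  b = 0 - x
  t = 5
  z = 3
  c = 27
  return b
After constant-fold (8 stmts):
  u = 3
  y = 0
  x = 11
  b = 0 - x
  t = 5
  z = 3
  c = 27
  return b
After dead-code-elim (3 stmts):
  x = 11
  b = 0 - x
  return b
Evaluate:
  u = 3  =>  u = 3
  y = u * 0  =>  y = 0
  x = 8 + u  =>  x = 11
  b = y - x  =>  b = -11
  t = 5  =>  t = 5
  z = u  =>  z = 3
  c = 3 * 9  =>  c = 27
  return b = -11

Answer: -11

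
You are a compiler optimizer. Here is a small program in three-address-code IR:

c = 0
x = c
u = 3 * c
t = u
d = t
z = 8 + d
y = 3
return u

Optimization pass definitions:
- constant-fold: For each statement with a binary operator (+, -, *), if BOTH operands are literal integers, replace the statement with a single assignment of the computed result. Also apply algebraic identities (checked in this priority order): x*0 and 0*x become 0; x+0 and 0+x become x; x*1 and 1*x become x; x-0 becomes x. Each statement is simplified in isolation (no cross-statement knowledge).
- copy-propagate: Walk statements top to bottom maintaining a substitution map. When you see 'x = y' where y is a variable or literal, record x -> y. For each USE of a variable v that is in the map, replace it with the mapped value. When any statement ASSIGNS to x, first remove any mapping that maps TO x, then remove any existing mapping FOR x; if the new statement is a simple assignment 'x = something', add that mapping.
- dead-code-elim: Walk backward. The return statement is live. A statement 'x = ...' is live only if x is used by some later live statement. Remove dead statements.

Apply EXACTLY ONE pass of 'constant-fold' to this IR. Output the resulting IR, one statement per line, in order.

Applying constant-fold statement-by-statement:
  [1] c = 0  (unchanged)
  [2] x = c  (unchanged)
  [3] u = 3 * c  (unchanged)
  [4] t = u  (unchanged)
  [5] d = t  (unchanged)
  [6] z = 8 + d  (unchanged)
  [7] y = 3  (unchanged)
  [8] return u  (unchanged)
Result (8 stmts):
  c = 0
  x = c
  u = 3 * c
  t = u
  d = t
  z = 8 + d
  y = 3
  return u

Answer: c = 0
x = c
u = 3 * c
t = u
d = t
z = 8 + d
y = 3
return u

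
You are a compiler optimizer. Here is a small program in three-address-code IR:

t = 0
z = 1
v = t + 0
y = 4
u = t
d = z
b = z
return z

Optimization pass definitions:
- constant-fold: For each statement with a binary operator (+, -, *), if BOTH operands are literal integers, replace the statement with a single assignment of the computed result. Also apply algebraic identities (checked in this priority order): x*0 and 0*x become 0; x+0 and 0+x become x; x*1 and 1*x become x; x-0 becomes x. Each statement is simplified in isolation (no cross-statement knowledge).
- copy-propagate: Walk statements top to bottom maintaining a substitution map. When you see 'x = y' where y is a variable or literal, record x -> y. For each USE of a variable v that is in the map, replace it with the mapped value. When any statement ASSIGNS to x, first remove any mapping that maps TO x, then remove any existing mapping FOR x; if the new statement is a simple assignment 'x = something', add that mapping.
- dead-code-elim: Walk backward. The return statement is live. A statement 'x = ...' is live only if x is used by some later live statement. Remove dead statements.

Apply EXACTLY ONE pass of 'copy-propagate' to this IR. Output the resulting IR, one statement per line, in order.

Applying copy-propagate statement-by-statement:
  [1] t = 0  (unchanged)
  [2] z = 1  (unchanged)
  [3] v = t + 0  -> v = 0 + 0
  [4] y = 4  (unchanged)
  [5] u = t  -> u = 0
  [6] d = z  -> d = 1
  [7] b = z  -> b = 1
  [8] return z  -> return 1
Result (8 stmts):
  t = 0
  z = 1
  v = 0 + 0
  y = 4
  u = 0
  d = 1
  b = 1
  return 1

Answer: t = 0
z = 1
v = 0 + 0
y = 4
u = 0
d = 1
b = 1
return 1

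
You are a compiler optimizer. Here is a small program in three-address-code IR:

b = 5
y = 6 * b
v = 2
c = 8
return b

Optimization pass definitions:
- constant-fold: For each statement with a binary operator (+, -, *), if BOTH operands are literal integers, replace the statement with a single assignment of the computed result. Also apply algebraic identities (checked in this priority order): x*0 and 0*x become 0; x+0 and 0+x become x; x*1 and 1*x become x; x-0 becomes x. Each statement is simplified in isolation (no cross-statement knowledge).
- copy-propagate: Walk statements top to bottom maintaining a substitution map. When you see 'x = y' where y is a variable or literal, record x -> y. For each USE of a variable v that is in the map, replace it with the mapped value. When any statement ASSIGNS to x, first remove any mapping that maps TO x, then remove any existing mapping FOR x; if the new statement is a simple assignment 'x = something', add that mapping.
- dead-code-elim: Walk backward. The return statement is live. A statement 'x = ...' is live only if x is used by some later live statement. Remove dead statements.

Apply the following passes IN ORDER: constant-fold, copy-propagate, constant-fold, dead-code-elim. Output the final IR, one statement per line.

Answer: return 5

Derivation:
Initial IR:
  b = 5
  y = 6 * b
  v = 2
  c = 8
  return b
After constant-fold (5 stmts):
  b = 5
  y = 6 * b
  v = 2
  c = 8
  return b
After copy-propagate (5 stmts):
  b = 5
  y = 6 * 5
  v = 2
  c = 8
  return 5
After constant-fold (5 stmts):
  b = 5
  y = 30
  v = 2
  c = 8
  return 5
After dead-code-elim (1 stmts):
  return 5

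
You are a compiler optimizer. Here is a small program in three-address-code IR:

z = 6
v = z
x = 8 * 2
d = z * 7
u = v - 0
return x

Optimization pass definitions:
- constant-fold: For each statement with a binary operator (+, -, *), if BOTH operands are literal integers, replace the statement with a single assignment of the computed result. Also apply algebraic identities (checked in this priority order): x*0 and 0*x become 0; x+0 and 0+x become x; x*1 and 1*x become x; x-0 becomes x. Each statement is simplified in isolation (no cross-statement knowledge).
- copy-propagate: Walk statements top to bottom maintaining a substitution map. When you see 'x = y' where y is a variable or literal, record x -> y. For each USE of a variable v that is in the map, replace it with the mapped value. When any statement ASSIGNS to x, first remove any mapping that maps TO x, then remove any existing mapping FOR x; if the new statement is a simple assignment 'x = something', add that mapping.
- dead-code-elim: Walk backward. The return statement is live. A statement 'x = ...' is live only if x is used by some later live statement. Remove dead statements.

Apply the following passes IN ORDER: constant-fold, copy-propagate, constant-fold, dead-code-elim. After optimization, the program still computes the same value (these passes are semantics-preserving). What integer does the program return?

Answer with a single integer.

Initial IR:
  z = 6
  v = z
  x = 8 * 2
  d = z * 7
  u = v - 0
  return x
After constant-fold (6 stmts):
  z = 6
  v = z
  x = 16
  d = z * 7
  u = v
  return x
After copy-propagate (6 stmts):
  z = 6
  v = 6
  x = 16
  d = 6 * 7
  u = 6
  return 16
After constant-fold (6 stmts):
  z = 6
  v = 6
  x = 16
  d = 42
  u = 6
  return 16
After dead-code-elim (1 stmts):
  return 16
Evaluate:
  z = 6  =>  z = 6
  v = z  =>  v = 6
  x = 8 * 2  =>  x = 16
  d = z * 7  =>  d = 42
  u = v - 0  =>  u = 6
  return x = 16

Answer: 16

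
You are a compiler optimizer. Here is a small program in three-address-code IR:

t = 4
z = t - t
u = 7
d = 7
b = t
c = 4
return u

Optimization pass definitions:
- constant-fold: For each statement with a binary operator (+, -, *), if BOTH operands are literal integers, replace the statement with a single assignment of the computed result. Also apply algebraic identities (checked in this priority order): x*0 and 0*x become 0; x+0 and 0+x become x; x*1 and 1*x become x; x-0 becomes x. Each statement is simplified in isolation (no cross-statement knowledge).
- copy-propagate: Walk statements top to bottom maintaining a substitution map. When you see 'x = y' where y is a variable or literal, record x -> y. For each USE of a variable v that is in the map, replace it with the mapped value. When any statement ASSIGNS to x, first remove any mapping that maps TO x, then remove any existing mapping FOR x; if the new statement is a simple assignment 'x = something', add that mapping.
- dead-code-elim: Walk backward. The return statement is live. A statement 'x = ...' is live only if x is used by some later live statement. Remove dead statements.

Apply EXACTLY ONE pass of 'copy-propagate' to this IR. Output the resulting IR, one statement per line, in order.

Answer: t = 4
z = 4 - 4
u = 7
d = 7
b = 4
c = 4
return 7

Derivation:
Applying copy-propagate statement-by-statement:
  [1] t = 4  (unchanged)
  [2] z = t - t  -> z = 4 - 4
  [3] u = 7  (unchanged)
  [4] d = 7  (unchanged)
  [5] b = t  -> b = 4
  [6] c = 4  (unchanged)
  [7] return u  -> return 7
Result (7 stmts):
  t = 4
  z = 4 - 4
  u = 7
  d = 7
  b = 4
  c = 4
  return 7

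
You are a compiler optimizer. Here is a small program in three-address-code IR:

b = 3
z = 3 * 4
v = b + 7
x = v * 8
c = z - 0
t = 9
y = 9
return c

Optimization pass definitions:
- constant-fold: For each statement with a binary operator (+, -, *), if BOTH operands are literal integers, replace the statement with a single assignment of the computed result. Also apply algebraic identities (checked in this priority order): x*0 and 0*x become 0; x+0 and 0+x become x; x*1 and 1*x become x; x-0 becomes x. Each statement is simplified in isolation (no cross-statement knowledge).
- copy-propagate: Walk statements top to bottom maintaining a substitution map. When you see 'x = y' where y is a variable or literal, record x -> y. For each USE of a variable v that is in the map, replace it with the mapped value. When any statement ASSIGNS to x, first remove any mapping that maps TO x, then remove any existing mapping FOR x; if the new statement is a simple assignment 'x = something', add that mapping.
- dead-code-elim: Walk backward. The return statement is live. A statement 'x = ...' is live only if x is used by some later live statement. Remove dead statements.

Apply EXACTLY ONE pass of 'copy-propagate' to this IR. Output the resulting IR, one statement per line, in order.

Answer: b = 3
z = 3 * 4
v = 3 + 7
x = v * 8
c = z - 0
t = 9
y = 9
return c

Derivation:
Applying copy-propagate statement-by-statement:
  [1] b = 3  (unchanged)
  [2] z = 3 * 4  (unchanged)
  [3] v = b + 7  -> v = 3 + 7
  [4] x = v * 8  (unchanged)
  [5] c = z - 0  (unchanged)
  [6] t = 9  (unchanged)
  [7] y = 9  (unchanged)
  [8] return c  (unchanged)
Result (8 stmts):
  b = 3
  z = 3 * 4
  v = 3 + 7
  x = v * 8
  c = z - 0
  t = 9
  y = 9
  return c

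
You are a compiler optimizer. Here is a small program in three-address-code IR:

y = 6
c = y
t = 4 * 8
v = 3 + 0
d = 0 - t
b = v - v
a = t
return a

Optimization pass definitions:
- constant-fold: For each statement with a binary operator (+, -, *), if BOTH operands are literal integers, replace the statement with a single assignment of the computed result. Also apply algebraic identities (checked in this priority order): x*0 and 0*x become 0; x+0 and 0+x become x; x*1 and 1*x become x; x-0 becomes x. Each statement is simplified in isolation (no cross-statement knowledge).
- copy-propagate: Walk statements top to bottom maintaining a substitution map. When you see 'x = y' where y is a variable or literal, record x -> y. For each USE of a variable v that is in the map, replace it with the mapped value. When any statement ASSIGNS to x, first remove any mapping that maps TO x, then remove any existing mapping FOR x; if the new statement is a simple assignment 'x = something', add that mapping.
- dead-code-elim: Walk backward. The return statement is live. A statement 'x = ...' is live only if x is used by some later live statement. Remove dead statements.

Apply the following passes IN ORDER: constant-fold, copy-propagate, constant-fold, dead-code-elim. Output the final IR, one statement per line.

Initial IR:
  y = 6
  c = y
  t = 4 * 8
  v = 3 + 0
  d = 0 - t
  b = v - v
  a = t
  return a
After constant-fold (8 stmts):
  y = 6
  c = y
  t = 32
  v = 3
  d = 0 - t
  b = v - v
  a = t
  return a
After copy-propagate (8 stmts):
  y = 6
  c = 6
  t = 32
  v = 3
  d = 0 - 32
  b = 3 - 3
  a = 32
  return 32
After constant-fold (8 stmts):
  y = 6
  c = 6
  t = 32
  v = 3
  d = -32
  b = 0
  a = 32
  return 32
After dead-code-elim (1 stmts):
  return 32

Answer: return 32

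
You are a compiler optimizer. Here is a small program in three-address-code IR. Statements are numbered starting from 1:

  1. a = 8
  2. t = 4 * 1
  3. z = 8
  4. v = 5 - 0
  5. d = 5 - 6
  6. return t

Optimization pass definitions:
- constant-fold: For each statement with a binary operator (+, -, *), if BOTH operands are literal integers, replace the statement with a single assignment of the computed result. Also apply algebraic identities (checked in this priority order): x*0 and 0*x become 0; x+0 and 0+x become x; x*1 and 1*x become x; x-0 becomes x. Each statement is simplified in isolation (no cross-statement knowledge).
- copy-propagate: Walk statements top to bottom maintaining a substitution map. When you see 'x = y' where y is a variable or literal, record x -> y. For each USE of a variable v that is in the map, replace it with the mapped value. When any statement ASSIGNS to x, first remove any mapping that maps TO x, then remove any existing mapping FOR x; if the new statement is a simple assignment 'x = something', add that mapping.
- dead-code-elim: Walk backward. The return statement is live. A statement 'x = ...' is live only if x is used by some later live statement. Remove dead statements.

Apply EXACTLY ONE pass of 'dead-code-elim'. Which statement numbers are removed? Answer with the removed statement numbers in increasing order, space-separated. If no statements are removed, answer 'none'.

Answer: 1 3 4 5

Derivation:
Backward liveness scan:
Stmt 1 'a = 8': DEAD (a not in live set [])
Stmt 2 't = 4 * 1': KEEP (t is live); live-in = []
Stmt 3 'z = 8': DEAD (z not in live set ['t'])
Stmt 4 'v = 5 - 0': DEAD (v not in live set ['t'])
Stmt 5 'd = 5 - 6': DEAD (d not in live set ['t'])
Stmt 6 'return t': KEEP (return); live-in = ['t']
Removed statement numbers: [1, 3, 4, 5]
Surviving IR:
  t = 4 * 1
  return t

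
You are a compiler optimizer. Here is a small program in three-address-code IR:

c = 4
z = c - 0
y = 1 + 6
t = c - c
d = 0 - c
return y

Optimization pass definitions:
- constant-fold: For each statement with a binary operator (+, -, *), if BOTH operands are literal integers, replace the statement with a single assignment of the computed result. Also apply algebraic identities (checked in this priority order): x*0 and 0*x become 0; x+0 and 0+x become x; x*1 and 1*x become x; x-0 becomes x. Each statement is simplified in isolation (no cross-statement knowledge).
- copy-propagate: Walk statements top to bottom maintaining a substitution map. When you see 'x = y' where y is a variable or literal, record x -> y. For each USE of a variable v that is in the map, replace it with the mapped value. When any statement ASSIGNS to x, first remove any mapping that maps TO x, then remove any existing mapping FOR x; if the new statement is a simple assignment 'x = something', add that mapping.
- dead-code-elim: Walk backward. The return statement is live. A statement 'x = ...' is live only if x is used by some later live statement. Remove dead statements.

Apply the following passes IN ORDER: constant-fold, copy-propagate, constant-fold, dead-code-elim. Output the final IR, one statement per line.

Initial IR:
  c = 4
  z = c - 0
  y = 1 + 6
  t = c - c
  d = 0 - c
  return y
After constant-fold (6 stmts):
  c = 4
  z = c
  y = 7
  t = c - c
  d = 0 - c
  return y
After copy-propagate (6 stmts):
  c = 4
  z = 4
  y = 7
  t = 4 - 4
  d = 0 - 4
  return 7
After constant-fold (6 stmts):
  c = 4
  z = 4
  y = 7
  t = 0
  d = -4
  return 7
After dead-code-elim (1 stmts):
  return 7

Answer: return 7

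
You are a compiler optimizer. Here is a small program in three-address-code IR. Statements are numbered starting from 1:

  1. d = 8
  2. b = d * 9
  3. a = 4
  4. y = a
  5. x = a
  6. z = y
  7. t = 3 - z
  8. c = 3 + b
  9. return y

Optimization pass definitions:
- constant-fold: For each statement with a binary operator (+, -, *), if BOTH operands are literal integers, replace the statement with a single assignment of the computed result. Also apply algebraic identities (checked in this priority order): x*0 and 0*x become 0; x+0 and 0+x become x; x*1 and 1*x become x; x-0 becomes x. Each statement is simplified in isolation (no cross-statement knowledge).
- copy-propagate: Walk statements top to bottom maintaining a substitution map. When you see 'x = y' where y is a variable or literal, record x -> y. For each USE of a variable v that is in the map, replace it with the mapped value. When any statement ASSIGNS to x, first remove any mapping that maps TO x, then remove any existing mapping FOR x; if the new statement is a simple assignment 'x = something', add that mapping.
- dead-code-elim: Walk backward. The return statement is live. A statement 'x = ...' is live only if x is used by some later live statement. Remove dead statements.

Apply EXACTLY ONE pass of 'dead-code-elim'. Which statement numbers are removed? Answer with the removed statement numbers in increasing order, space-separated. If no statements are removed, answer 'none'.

Answer: 1 2 5 6 7 8

Derivation:
Backward liveness scan:
Stmt 1 'd = 8': DEAD (d not in live set [])
Stmt 2 'b = d * 9': DEAD (b not in live set [])
Stmt 3 'a = 4': KEEP (a is live); live-in = []
Stmt 4 'y = a': KEEP (y is live); live-in = ['a']
Stmt 5 'x = a': DEAD (x not in live set ['y'])
Stmt 6 'z = y': DEAD (z not in live set ['y'])
Stmt 7 't = 3 - z': DEAD (t not in live set ['y'])
Stmt 8 'c = 3 + b': DEAD (c not in live set ['y'])
Stmt 9 'return y': KEEP (return); live-in = ['y']
Removed statement numbers: [1, 2, 5, 6, 7, 8]
Surviving IR:
  a = 4
  y = a
  return y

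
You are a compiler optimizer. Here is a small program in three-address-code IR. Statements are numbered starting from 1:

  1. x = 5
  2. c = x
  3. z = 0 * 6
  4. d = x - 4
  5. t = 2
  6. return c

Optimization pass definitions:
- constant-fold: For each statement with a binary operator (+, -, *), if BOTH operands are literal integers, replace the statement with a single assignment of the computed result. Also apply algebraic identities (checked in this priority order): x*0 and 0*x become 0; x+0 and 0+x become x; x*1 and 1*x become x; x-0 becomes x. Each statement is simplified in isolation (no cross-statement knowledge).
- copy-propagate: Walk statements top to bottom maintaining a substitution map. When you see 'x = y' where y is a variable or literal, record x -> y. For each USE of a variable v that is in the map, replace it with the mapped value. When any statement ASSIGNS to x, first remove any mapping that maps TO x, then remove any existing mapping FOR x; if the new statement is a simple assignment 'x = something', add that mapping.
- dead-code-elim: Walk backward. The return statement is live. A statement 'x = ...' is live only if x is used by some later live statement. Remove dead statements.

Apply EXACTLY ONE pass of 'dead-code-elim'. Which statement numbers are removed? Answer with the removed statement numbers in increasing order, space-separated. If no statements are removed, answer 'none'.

Answer: 3 4 5

Derivation:
Backward liveness scan:
Stmt 1 'x = 5': KEEP (x is live); live-in = []
Stmt 2 'c = x': KEEP (c is live); live-in = ['x']
Stmt 3 'z = 0 * 6': DEAD (z not in live set ['c'])
Stmt 4 'd = x - 4': DEAD (d not in live set ['c'])
Stmt 5 't = 2': DEAD (t not in live set ['c'])
Stmt 6 'return c': KEEP (return); live-in = ['c']
Removed statement numbers: [3, 4, 5]
Surviving IR:
  x = 5
  c = x
  return c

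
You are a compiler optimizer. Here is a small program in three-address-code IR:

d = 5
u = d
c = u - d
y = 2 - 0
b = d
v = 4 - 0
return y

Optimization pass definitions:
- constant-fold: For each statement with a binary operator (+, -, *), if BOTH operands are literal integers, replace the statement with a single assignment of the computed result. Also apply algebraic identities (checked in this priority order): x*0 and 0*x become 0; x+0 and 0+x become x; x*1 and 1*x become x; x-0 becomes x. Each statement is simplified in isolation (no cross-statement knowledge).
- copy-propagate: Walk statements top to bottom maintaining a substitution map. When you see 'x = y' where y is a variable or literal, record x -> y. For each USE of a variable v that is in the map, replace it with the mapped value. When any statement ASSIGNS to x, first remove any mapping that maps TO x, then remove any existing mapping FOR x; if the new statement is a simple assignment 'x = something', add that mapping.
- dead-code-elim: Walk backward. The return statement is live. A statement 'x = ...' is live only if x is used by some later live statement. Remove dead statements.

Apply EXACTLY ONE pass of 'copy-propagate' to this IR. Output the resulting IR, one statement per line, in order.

Answer: d = 5
u = 5
c = 5 - 5
y = 2 - 0
b = 5
v = 4 - 0
return y

Derivation:
Applying copy-propagate statement-by-statement:
  [1] d = 5  (unchanged)
  [2] u = d  -> u = 5
  [3] c = u - d  -> c = 5 - 5
  [4] y = 2 - 0  (unchanged)
  [5] b = d  -> b = 5
  [6] v = 4 - 0  (unchanged)
  [7] return y  (unchanged)
Result (7 stmts):
  d = 5
  u = 5
  c = 5 - 5
  y = 2 - 0
  b = 5
  v = 4 - 0
  return y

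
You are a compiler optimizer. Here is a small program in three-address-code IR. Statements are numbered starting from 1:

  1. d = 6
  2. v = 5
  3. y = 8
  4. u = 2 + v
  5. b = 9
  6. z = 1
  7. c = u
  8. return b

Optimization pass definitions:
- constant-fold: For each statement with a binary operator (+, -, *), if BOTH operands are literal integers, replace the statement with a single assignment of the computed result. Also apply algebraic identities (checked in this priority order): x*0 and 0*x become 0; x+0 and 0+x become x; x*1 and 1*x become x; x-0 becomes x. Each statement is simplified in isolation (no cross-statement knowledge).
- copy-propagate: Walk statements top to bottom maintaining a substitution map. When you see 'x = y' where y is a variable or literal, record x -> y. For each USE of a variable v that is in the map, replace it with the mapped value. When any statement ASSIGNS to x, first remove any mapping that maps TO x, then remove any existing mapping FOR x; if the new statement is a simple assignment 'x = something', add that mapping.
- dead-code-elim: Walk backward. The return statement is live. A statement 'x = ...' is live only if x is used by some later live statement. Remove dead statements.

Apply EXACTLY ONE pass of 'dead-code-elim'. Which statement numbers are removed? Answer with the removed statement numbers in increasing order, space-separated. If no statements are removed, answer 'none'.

Backward liveness scan:
Stmt 1 'd = 6': DEAD (d not in live set [])
Stmt 2 'v = 5': DEAD (v not in live set [])
Stmt 3 'y = 8': DEAD (y not in live set [])
Stmt 4 'u = 2 + v': DEAD (u not in live set [])
Stmt 5 'b = 9': KEEP (b is live); live-in = []
Stmt 6 'z = 1': DEAD (z not in live set ['b'])
Stmt 7 'c = u': DEAD (c not in live set ['b'])
Stmt 8 'return b': KEEP (return); live-in = ['b']
Removed statement numbers: [1, 2, 3, 4, 6, 7]
Surviving IR:
  b = 9
  return b

Answer: 1 2 3 4 6 7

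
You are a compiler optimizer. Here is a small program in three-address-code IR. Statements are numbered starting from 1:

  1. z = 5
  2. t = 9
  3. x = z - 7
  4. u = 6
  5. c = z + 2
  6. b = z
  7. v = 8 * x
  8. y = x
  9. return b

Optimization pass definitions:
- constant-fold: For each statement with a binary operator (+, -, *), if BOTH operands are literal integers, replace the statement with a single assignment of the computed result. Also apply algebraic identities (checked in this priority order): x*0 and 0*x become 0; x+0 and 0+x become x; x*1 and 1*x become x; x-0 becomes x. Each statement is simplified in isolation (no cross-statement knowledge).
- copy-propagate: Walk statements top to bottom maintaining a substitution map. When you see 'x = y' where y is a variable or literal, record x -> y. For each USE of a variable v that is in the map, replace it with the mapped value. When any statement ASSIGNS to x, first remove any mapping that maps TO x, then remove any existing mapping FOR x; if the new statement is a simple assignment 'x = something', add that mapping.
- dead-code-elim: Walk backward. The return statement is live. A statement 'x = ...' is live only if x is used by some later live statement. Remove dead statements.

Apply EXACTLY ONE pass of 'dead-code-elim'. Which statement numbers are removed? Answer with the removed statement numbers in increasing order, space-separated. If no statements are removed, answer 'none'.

Backward liveness scan:
Stmt 1 'z = 5': KEEP (z is live); live-in = []
Stmt 2 't = 9': DEAD (t not in live set ['z'])
Stmt 3 'x = z - 7': DEAD (x not in live set ['z'])
Stmt 4 'u = 6': DEAD (u not in live set ['z'])
Stmt 5 'c = z + 2': DEAD (c not in live set ['z'])
Stmt 6 'b = z': KEEP (b is live); live-in = ['z']
Stmt 7 'v = 8 * x': DEAD (v not in live set ['b'])
Stmt 8 'y = x': DEAD (y not in live set ['b'])
Stmt 9 'return b': KEEP (return); live-in = ['b']
Removed statement numbers: [2, 3, 4, 5, 7, 8]
Surviving IR:
  z = 5
  b = z
  return b

Answer: 2 3 4 5 7 8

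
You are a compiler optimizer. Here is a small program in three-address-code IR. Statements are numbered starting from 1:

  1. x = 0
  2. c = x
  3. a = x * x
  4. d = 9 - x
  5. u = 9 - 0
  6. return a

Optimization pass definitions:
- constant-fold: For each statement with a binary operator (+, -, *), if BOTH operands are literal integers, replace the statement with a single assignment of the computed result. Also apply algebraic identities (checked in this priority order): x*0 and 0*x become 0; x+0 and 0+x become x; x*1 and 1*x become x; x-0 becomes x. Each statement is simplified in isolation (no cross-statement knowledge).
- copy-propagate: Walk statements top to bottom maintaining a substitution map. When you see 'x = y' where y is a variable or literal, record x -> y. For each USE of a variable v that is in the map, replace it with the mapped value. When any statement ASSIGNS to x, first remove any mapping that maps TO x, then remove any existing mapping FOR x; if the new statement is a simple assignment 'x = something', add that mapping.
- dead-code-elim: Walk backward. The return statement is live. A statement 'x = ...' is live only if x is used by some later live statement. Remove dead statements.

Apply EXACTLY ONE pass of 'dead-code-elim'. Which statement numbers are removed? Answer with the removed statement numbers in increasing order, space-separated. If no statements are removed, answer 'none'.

Backward liveness scan:
Stmt 1 'x = 0': KEEP (x is live); live-in = []
Stmt 2 'c = x': DEAD (c not in live set ['x'])
Stmt 3 'a = x * x': KEEP (a is live); live-in = ['x']
Stmt 4 'd = 9 - x': DEAD (d not in live set ['a'])
Stmt 5 'u = 9 - 0': DEAD (u not in live set ['a'])
Stmt 6 'return a': KEEP (return); live-in = ['a']
Removed statement numbers: [2, 4, 5]
Surviving IR:
  x = 0
  a = x * x
  return a

Answer: 2 4 5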